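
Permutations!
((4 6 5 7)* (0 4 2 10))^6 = ((0 4 6 5 7 2 10))^6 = (0 10 2 7 5 6 4)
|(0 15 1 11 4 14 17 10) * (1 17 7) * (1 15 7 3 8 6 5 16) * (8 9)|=|(0 7 15 17 10)(1 11 4 14 3 9 8 6 5 16)|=10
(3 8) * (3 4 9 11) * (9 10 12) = (3 8 4 10 12 9 11) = [0, 1, 2, 8, 10, 5, 6, 7, 4, 11, 12, 3, 9]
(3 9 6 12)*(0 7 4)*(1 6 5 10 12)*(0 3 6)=(0 7 4 3 9 5 10 12 6 1)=[7, 0, 2, 9, 3, 10, 1, 4, 8, 5, 12, 11, 6]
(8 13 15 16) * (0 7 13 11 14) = (0 7 13 15 16 8 11 14) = [7, 1, 2, 3, 4, 5, 6, 13, 11, 9, 10, 14, 12, 15, 0, 16, 8]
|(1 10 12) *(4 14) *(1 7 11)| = 10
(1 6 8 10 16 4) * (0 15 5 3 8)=(0 15 5 3 8 10 16 4 1 6)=[15, 6, 2, 8, 1, 3, 0, 7, 10, 9, 16, 11, 12, 13, 14, 5, 4]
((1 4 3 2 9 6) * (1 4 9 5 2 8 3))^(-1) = (1 4 6 9)(2 5)(3 8) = ((1 9 6 4)(2 5)(3 8))^(-1)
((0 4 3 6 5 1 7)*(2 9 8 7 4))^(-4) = ((0 2 9 8 7)(1 4 3 6 5))^(-4) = (0 2 9 8 7)(1 4 3 6 5)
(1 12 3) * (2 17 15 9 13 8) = (1 12 3)(2 17 15 9 13 8) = [0, 12, 17, 1, 4, 5, 6, 7, 2, 13, 10, 11, 3, 8, 14, 9, 16, 15]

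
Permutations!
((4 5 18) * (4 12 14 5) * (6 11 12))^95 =((5 18 6 11 12 14))^95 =(5 14 12 11 6 18)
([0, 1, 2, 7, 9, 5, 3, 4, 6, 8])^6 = (9)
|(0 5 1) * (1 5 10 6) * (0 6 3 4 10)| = |(1 6)(3 4 10)| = 6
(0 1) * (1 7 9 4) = [7, 0, 2, 3, 1, 5, 6, 9, 8, 4] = (0 7 9 4 1)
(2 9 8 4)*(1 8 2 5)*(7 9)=[0, 8, 7, 3, 5, 1, 6, 9, 4, 2]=(1 8 4 5)(2 7 9)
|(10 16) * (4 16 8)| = 4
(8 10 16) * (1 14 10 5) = (1 14 10 16 8 5) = [0, 14, 2, 3, 4, 1, 6, 7, 5, 9, 16, 11, 12, 13, 10, 15, 8]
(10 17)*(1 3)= (1 3)(10 17)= [0, 3, 2, 1, 4, 5, 6, 7, 8, 9, 17, 11, 12, 13, 14, 15, 16, 10]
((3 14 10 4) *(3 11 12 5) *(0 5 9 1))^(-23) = ((0 5 3 14 10 4 11 12 9 1))^(-23) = (0 12 10 5 9 4 3 1 11 14)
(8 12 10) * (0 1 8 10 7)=(0 1 8 12 7)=[1, 8, 2, 3, 4, 5, 6, 0, 12, 9, 10, 11, 7]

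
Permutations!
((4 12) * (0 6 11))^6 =((0 6 11)(4 12))^6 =(12)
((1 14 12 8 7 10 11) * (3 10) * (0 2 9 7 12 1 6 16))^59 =(0 10 2 11 9 6 7 16 3)(1 14)(8 12)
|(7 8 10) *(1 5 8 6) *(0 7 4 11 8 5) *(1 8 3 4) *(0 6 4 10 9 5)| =11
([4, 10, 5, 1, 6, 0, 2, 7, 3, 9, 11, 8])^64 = (0 5 2 6 4)(1 3 8 11 10)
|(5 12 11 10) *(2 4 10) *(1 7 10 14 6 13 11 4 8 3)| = 13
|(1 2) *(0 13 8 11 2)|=6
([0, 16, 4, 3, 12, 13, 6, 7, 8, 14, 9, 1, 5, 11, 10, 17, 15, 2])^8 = (1 13 12 2 15)(4 17 16 11 5)(9 10 14)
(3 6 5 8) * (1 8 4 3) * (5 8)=(1 5 4 3 6 8)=[0, 5, 2, 6, 3, 4, 8, 7, 1]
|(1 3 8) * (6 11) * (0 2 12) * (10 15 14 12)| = 6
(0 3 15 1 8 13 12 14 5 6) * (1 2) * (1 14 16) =(0 3 15 2 14 5 6)(1 8 13 12 16) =[3, 8, 14, 15, 4, 6, 0, 7, 13, 9, 10, 11, 16, 12, 5, 2, 1]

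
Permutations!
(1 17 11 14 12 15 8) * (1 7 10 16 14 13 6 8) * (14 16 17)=(1 14 12 15)(6 8 7 10 17 11 13)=[0, 14, 2, 3, 4, 5, 8, 10, 7, 9, 17, 13, 15, 6, 12, 1, 16, 11]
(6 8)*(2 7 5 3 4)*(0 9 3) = [9, 1, 7, 4, 2, 0, 8, 5, 6, 3] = (0 9 3 4 2 7 5)(6 8)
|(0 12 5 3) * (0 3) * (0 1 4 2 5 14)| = 12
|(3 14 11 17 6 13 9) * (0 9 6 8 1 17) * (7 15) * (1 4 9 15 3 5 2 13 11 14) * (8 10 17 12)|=14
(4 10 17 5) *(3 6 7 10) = (3 6 7 10 17 5 4) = [0, 1, 2, 6, 3, 4, 7, 10, 8, 9, 17, 11, 12, 13, 14, 15, 16, 5]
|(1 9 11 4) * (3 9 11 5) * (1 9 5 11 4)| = 4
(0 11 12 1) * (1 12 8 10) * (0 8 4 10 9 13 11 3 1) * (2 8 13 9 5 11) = [3, 13, 8, 1, 10, 11, 6, 7, 5, 9, 0, 4, 12, 2] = (0 3 1 13 2 8 5 11 4 10)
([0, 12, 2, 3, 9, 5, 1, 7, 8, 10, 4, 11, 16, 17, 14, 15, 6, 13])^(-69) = [0, 6, 2, 3, 4, 5, 16, 7, 8, 9, 10, 11, 1, 17, 14, 15, 12, 13]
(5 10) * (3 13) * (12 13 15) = (3 15 12 13)(5 10) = [0, 1, 2, 15, 4, 10, 6, 7, 8, 9, 5, 11, 13, 3, 14, 12]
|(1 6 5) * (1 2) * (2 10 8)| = |(1 6 5 10 8 2)| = 6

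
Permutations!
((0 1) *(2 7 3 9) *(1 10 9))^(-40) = (0 9 7 1 10 2 3)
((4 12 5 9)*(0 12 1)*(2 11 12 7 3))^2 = (0 3 11 5 4)(1 7 2 12 9)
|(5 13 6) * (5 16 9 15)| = |(5 13 6 16 9 15)| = 6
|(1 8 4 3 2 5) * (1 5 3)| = 6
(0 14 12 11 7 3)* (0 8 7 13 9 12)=(0 14)(3 8 7)(9 12 11 13)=[14, 1, 2, 8, 4, 5, 6, 3, 7, 12, 10, 13, 11, 9, 0]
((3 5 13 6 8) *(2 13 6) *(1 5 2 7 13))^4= (13)(1 3 6)(2 8 5)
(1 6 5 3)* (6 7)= (1 7 6 5 3)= [0, 7, 2, 1, 4, 3, 5, 6]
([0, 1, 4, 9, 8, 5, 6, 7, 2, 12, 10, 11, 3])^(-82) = (2 8 4)(3 12 9)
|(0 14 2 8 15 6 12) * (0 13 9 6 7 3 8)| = 12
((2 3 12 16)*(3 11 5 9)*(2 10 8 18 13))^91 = ((2 11 5 9 3 12 16 10 8 18 13))^91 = (2 9 16 18 11 3 10 13 5 12 8)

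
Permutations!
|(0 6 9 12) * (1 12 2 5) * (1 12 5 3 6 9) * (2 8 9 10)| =|(0 10 2 3 6 1 5 12)(8 9)| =8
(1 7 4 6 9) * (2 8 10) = [0, 7, 8, 3, 6, 5, 9, 4, 10, 1, 2] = (1 7 4 6 9)(2 8 10)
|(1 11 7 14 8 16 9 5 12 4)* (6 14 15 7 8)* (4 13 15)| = 22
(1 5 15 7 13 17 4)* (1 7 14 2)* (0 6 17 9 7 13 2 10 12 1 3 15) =(0 6 17 4 13 9 7 2 3 15 14 10 12 1 5) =[6, 5, 3, 15, 13, 0, 17, 2, 8, 7, 12, 11, 1, 9, 10, 14, 16, 4]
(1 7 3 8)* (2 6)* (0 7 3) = (0 7)(1 3 8)(2 6) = [7, 3, 6, 8, 4, 5, 2, 0, 1]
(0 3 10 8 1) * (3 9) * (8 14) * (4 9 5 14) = (0 5 14 8 1)(3 10 4 9) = [5, 0, 2, 10, 9, 14, 6, 7, 1, 3, 4, 11, 12, 13, 8]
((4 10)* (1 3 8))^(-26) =(10)(1 3 8)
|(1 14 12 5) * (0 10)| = 4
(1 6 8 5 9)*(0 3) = [3, 6, 2, 0, 4, 9, 8, 7, 5, 1] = (0 3)(1 6 8 5 9)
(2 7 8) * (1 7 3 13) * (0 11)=[11, 7, 3, 13, 4, 5, 6, 8, 2, 9, 10, 0, 12, 1]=(0 11)(1 7 8 2 3 13)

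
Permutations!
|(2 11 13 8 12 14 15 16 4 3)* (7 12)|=11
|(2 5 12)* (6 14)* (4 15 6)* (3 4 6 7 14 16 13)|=24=|(2 5 12)(3 4 15 7 14 6 16 13)|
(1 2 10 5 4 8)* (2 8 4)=(1 8)(2 10 5)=[0, 8, 10, 3, 4, 2, 6, 7, 1, 9, 5]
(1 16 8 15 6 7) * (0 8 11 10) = (0 8 15 6 7 1 16 11 10) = [8, 16, 2, 3, 4, 5, 7, 1, 15, 9, 0, 10, 12, 13, 14, 6, 11]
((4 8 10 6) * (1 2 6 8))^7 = (1 4 6 2)(8 10)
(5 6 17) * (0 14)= (0 14)(5 6 17)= [14, 1, 2, 3, 4, 6, 17, 7, 8, 9, 10, 11, 12, 13, 0, 15, 16, 5]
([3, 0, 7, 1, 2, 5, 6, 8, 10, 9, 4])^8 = [1, 3, 10, 0, 8, 5, 6, 4, 2, 9, 7]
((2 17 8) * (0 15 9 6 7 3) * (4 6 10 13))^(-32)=((0 15 9 10 13 4 6 7 3)(2 17 8))^(-32)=(0 13 3 10 7 9 6 15 4)(2 17 8)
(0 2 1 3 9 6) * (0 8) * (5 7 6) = (0 2 1 3 9 5 7 6 8) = [2, 3, 1, 9, 4, 7, 8, 6, 0, 5]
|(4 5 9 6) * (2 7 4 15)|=|(2 7 4 5 9 6 15)|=7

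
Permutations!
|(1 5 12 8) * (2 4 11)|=|(1 5 12 8)(2 4 11)|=12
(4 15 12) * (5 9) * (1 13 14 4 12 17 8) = (1 13 14 4 15 17 8)(5 9) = [0, 13, 2, 3, 15, 9, 6, 7, 1, 5, 10, 11, 12, 14, 4, 17, 16, 8]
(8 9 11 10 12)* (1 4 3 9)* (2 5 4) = (1 2 5 4 3 9 11 10 12 8) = [0, 2, 5, 9, 3, 4, 6, 7, 1, 11, 12, 10, 8]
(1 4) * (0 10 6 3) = (0 10 6 3)(1 4) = [10, 4, 2, 0, 1, 5, 3, 7, 8, 9, 6]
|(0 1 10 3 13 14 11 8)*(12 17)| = 8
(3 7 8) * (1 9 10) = (1 9 10)(3 7 8) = [0, 9, 2, 7, 4, 5, 6, 8, 3, 10, 1]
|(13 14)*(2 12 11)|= 6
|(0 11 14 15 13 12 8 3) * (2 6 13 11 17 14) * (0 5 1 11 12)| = |(0 17 14 15 12 8 3 5 1 11 2 6 13)| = 13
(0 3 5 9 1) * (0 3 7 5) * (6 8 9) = [7, 3, 2, 0, 4, 6, 8, 5, 9, 1] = (0 7 5 6 8 9 1 3)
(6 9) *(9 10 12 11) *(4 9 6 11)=(4 9 11 6 10 12)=[0, 1, 2, 3, 9, 5, 10, 7, 8, 11, 12, 6, 4]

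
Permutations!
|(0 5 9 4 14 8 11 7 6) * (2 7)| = 10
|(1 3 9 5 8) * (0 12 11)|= |(0 12 11)(1 3 9 5 8)|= 15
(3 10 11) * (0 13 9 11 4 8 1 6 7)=[13, 6, 2, 10, 8, 5, 7, 0, 1, 11, 4, 3, 12, 9]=(0 13 9 11 3 10 4 8 1 6 7)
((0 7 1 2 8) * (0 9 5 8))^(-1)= ((0 7 1 2)(5 8 9))^(-1)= (0 2 1 7)(5 9 8)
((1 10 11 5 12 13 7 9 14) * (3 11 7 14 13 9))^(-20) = ((1 10 7 3 11 5 12 9 13 14))^(-20) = (14)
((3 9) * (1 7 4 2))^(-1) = ((1 7 4 2)(3 9))^(-1) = (1 2 4 7)(3 9)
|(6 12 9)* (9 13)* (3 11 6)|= 6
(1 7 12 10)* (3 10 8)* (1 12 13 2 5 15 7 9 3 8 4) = (1 9 3 10 12 4)(2 5 15 7 13) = [0, 9, 5, 10, 1, 15, 6, 13, 8, 3, 12, 11, 4, 2, 14, 7]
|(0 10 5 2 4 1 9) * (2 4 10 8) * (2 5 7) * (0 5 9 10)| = |(0 8 9 5 4 1 10 7 2)| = 9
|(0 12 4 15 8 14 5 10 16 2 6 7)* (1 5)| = |(0 12 4 15 8 14 1 5 10 16 2 6 7)| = 13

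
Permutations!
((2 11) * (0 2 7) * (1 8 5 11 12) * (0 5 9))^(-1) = ((0 2 12 1 8 9)(5 11 7))^(-1) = (0 9 8 1 12 2)(5 7 11)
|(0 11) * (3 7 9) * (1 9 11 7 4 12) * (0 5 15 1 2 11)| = |(0 7)(1 9 3 4 12 2 11 5 15)| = 18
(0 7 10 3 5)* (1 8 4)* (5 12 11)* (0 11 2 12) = (0 7 10 3)(1 8 4)(2 12)(5 11) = [7, 8, 12, 0, 1, 11, 6, 10, 4, 9, 3, 5, 2]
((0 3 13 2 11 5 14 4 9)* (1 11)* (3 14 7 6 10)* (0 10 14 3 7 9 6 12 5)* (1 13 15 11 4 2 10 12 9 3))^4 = (0 14 7 3 1 2 9 15 4 13 12 11 6 10 5)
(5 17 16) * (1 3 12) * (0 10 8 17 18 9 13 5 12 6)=(0 10 8 17 16 12 1 3 6)(5 18 9 13)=[10, 3, 2, 6, 4, 18, 0, 7, 17, 13, 8, 11, 1, 5, 14, 15, 12, 16, 9]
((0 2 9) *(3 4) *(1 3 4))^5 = ((0 2 9)(1 3))^5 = (0 9 2)(1 3)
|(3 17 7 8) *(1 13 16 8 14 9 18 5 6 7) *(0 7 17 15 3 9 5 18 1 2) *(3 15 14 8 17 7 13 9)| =|(18)(0 13 16 17 2)(1 9)(3 14 5 6 7 8)| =30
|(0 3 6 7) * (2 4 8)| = 12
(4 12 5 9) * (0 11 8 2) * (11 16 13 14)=(0 16 13 14 11 8 2)(4 12 5 9)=[16, 1, 0, 3, 12, 9, 6, 7, 2, 4, 10, 8, 5, 14, 11, 15, 13]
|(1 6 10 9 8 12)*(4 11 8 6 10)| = 8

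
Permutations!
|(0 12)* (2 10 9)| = |(0 12)(2 10 9)| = 6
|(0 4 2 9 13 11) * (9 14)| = 7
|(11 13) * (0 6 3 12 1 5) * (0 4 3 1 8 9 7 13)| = |(0 6 1 5 4 3 12 8 9 7 13 11)| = 12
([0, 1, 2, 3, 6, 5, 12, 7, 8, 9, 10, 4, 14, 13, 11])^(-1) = (4 11 14 12 6)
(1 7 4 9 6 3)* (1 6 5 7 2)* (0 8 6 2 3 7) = (0 8 6 7 4 9 5)(1 3 2) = [8, 3, 1, 2, 9, 0, 7, 4, 6, 5]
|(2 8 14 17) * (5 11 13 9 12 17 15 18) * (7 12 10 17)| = |(2 8 14 15 18 5 11 13 9 10 17)(7 12)| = 22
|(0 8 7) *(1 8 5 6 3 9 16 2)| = |(0 5 6 3 9 16 2 1 8 7)| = 10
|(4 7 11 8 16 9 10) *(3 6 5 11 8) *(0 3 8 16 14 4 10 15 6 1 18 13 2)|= |(0 3 1 18 13 2)(4 7 16 9 15 6 5 11 8 14)|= 30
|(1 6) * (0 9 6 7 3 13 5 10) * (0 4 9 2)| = |(0 2)(1 7 3 13 5 10 4 9 6)| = 18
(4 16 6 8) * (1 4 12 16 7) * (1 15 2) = (1 4 7 15 2)(6 8 12 16) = [0, 4, 1, 3, 7, 5, 8, 15, 12, 9, 10, 11, 16, 13, 14, 2, 6]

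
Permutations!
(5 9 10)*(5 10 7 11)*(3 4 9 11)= (3 4 9 7)(5 11)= [0, 1, 2, 4, 9, 11, 6, 3, 8, 7, 10, 5]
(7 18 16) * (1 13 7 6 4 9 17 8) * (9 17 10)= (1 13 7 18 16 6 4 17 8)(9 10)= [0, 13, 2, 3, 17, 5, 4, 18, 1, 10, 9, 11, 12, 7, 14, 15, 6, 8, 16]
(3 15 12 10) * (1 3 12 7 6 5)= [0, 3, 2, 15, 4, 1, 5, 6, 8, 9, 12, 11, 10, 13, 14, 7]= (1 3 15 7 6 5)(10 12)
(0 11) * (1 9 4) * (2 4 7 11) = (0 2 4 1 9 7 11) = [2, 9, 4, 3, 1, 5, 6, 11, 8, 7, 10, 0]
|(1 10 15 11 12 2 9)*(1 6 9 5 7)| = 8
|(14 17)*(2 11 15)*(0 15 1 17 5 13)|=|(0 15 2 11 1 17 14 5 13)|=9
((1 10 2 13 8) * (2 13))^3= ((1 10 13 8))^3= (1 8 13 10)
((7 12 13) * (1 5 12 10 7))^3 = ((1 5 12 13)(7 10))^3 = (1 13 12 5)(7 10)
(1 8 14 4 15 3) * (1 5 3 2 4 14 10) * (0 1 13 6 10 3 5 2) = (0 1 8 3 2 4 15)(6 10 13) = [1, 8, 4, 2, 15, 5, 10, 7, 3, 9, 13, 11, 12, 6, 14, 0]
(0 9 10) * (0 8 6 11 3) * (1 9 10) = (0 10 8 6 11 3)(1 9) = [10, 9, 2, 0, 4, 5, 11, 7, 6, 1, 8, 3]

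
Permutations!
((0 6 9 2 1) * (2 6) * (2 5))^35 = ((0 5 2 1)(6 9))^35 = (0 1 2 5)(6 9)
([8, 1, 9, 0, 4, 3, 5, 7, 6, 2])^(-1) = [3, 1, 9, 5, 4, 6, 8, 7, 0, 2]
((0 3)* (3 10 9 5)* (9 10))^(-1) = ((10)(0 9 5 3))^(-1) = (10)(0 3 5 9)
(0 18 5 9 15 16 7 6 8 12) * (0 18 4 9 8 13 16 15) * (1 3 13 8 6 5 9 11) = (0 4 11 1 3 13 16 7 5 6 8 12 18 9) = [4, 3, 2, 13, 11, 6, 8, 5, 12, 0, 10, 1, 18, 16, 14, 15, 7, 17, 9]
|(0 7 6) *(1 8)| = 6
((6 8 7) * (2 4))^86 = (6 7 8)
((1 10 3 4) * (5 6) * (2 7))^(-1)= (1 4 3 10)(2 7)(5 6)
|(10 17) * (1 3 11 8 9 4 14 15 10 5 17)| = |(1 3 11 8 9 4 14 15 10)(5 17)| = 18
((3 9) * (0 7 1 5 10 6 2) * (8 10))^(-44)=((0 7 1 5 8 10 6 2)(3 9))^(-44)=(0 8)(1 6)(2 5)(7 10)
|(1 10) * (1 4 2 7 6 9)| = |(1 10 4 2 7 6 9)| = 7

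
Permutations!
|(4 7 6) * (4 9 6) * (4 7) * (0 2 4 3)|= |(0 2 4 3)(6 9)|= 4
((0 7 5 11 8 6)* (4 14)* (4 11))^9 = ((0 7 5 4 14 11 8 6))^9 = (0 7 5 4 14 11 8 6)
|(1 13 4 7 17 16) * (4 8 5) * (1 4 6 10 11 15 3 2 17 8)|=12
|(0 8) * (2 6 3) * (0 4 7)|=|(0 8 4 7)(2 6 3)|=12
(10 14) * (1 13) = [0, 13, 2, 3, 4, 5, 6, 7, 8, 9, 14, 11, 12, 1, 10] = (1 13)(10 14)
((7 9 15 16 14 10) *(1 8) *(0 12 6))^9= (1 8)(7 16)(9 14)(10 15)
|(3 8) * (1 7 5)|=6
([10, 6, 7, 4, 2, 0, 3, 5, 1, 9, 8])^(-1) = (0 5 7 2 4 3 6 1 8 10)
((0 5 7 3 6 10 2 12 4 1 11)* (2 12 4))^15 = ((0 5 7 3 6 10 12 2 4 1 11))^15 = (0 6 4 5 10 1 7 12 11 3 2)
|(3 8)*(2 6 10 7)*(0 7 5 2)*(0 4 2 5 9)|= |(0 7 4 2 6 10 9)(3 8)|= 14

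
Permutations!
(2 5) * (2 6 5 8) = (2 8)(5 6) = [0, 1, 8, 3, 4, 6, 5, 7, 2]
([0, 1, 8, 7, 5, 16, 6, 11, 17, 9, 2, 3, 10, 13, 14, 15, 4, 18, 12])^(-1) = [0, 1, 10, 11, 16, 4, 6, 3, 2, 9, 12, 7, 18, 13, 14, 15, 5, 8, 17]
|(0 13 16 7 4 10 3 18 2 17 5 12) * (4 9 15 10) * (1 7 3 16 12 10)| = 84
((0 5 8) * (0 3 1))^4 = (0 1 3 8 5)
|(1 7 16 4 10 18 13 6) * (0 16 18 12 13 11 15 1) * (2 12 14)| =45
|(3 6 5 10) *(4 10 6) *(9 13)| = 6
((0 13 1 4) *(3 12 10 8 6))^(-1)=(0 4 1 13)(3 6 8 10 12)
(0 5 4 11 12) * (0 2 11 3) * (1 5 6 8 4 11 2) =[6, 5, 2, 0, 3, 11, 8, 7, 4, 9, 10, 12, 1] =(0 6 8 4 3)(1 5 11 12)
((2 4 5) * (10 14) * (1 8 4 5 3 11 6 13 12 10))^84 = (1 11 10 4 13)(3 12 8 6 14) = ((1 8 4 3 11 6 13 12 10 14)(2 5))^84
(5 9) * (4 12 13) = [0, 1, 2, 3, 12, 9, 6, 7, 8, 5, 10, 11, 13, 4] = (4 12 13)(5 9)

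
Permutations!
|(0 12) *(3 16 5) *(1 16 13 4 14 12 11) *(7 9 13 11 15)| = |(0 15 7 9 13 4 14 12)(1 16 5 3 11)| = 40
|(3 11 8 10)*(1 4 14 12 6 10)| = 9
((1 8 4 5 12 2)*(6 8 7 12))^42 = (1 12)(2 7)(4 6)(5 8)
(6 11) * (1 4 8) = [0, 4, 2, 3, 8, 5, 11, 7, 1, 9, 10, 6] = (1 4 8)(6 11)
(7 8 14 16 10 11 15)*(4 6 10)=[0, 1, 2, 3, 6, 5, 10, 8, 14, 9, 11, 15, 12, 13, 16, 7, 4]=(4 6 10 11 15 7 8 14 16)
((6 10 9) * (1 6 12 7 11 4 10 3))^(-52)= (1 3 6)(4 9 7)(10 12 11)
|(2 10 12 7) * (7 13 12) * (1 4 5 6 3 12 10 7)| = |(1 4 5 6 3 12 13 10)(2 7)| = 8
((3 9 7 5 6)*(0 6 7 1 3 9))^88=((0 6 9 1 3)(5 7))^88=(0 1 6 3 9)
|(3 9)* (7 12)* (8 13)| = 2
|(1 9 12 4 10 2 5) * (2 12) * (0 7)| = |(0 7)(1 9 2 5)(4 10 12)| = 12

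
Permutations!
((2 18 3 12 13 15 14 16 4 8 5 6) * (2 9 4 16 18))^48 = (18)(4 6 8 9 5)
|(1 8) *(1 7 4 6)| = 5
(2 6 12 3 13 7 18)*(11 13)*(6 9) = (2 9 6 12 3 11 13 7 18) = [0, 1, 9, 11, 4, 5, 12, 18, 8, 6, 10, 13, 3, 7, 14, 15, 16, 17, 2]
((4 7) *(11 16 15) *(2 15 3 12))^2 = (2 11 3)(12 15 16) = ((2 15 11 16 3 12)(4 7))^2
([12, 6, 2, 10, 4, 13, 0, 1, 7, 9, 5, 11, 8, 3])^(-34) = [8, 0, 2, 5, 4, 3, 12, 6, 1, 9, 13, 11, 7, 10]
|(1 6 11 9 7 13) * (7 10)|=7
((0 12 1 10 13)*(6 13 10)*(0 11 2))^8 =((0 12 1 6 13 11 2))^8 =(0 12 1 6 13 11 2)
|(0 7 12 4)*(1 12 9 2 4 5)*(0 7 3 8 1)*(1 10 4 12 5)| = 11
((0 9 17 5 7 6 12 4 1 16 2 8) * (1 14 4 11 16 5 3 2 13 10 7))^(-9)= ((0 9 17 3 2 8)(1 5)(4 14)(6 12 11 16 13 10 7))^(-9)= (0 3)(1 5)(2 9)(4 14)(6 10 16 12 7 13 11)(8 17)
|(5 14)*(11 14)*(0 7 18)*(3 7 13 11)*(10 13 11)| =|(0 11 14 5 3 7 18)(10 13)| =14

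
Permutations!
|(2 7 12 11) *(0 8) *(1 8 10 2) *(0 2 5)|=6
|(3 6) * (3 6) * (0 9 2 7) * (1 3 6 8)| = |(0 9 2 7)(1 3 6 8)| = 4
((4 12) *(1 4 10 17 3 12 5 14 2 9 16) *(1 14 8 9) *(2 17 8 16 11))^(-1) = (1 2 11 9 8 10 12 3 17 14 16 5 4)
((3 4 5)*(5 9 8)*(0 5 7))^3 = (0 4 7 3 8 5 9) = ((0 5 3 4 9 8 7))^3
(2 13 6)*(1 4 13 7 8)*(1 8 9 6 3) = (1 4 13 3)(2 7 9 6) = [0, 4, 7, 1, 13, 5, 2, 9, 8, 6, 10, 11, 12, 3]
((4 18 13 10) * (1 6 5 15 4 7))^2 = (1 5 4 13 7 6 15 18 10)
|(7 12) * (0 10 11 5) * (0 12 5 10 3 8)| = 6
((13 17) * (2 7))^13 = ((2 7)(13 17))^13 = (2 7)(13 17)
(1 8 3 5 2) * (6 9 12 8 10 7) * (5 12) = [0, 10, 1, 12, 4, 2, 9, 6, 3, 5, 7, 11, 8] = (1 10 7 6 9 5 2)(3 12 8)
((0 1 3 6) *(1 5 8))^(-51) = (0 1)(3 5)(6 8)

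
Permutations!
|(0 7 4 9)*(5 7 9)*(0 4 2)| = |(0 9 4 5 7 2)| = 6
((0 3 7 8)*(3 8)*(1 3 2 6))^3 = (0 8)(1 2 3 6 7)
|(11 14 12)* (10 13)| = |(10 13)(11 14 12)| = 6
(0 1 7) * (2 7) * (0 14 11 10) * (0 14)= (0 1 2 7)(10 14 11)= [1, 2, 7, 3, 4, 5, 6, 0, 8, 9, 14, 10, 12, 13, 11]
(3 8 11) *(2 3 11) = (11)(2 3 8) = [0, 1, 3, 8, 4, 5, 6, 7, 2, 9, 10, 11]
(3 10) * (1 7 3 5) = (1 7 3 10 5) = [0, 7, 2, 10, 4, 1, 6, 3, 8, 9, 5]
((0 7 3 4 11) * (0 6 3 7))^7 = (3 6 11 4)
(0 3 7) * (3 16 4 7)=(0 16 4 7)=[16, 1, 2, 3, 7, 5, 6, 0, 8, 9, 10, 11, 12, 13, 14, 15, 4]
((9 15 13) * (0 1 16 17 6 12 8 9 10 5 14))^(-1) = (0 14 5 10 13 15 9 8 12 6 17 16 1)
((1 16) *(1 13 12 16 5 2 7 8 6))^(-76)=((1 5 2 7 8 6)(12 16 13))^(-76)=(1 2 8)(5 7 6)(12 13 16)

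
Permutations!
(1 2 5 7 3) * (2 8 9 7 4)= (1 8 9 7 3)(2 5 4)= [0, 8, 5, 1, 2, 4, 6, 3, 9, 7]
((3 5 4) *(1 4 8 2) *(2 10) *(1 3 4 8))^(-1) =(1 5 3 2 10 8)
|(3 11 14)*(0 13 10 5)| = |(0 13 10 5)(3 11 14)| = 12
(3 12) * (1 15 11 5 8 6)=(1 15 11 5 8 6)(3 12)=[0, 15, 2, 12, 4, 8, 1, 7, 6, 9, 10, 5, 3, 13, 14, 11]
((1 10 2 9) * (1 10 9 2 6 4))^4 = (1 4 6 10 9) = ((1 9 10 6 4))^4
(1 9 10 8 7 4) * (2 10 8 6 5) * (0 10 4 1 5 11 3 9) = [10, 0, 4, 9, 5, 2, 11, 1, 7, 8, 6, 3] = (0 10 6 11 3 9 8 7 1)(2 4 5)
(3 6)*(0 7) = (0 7)(3 6) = [7, 1, 2, 6, 4, 5, 3, 0]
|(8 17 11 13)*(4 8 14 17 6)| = 12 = |(4 8 6)(11 13 14 17)|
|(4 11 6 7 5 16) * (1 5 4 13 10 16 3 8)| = 12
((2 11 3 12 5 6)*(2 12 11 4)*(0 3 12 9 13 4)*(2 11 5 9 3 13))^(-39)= (0 11 2 4 9 13 12)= ((0 13 4 11 12 9 2)(3 5 6))^(-39)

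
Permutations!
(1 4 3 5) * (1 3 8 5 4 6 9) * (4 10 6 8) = (1 8 5 3 10 6 9) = [0, 8, 2, 10, 4, 3, 9, 7, 5, 1, 6]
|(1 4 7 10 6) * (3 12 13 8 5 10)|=|(1 4 7 3 12 13 8 5 10 6)|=10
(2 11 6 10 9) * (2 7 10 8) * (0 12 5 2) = (0 12 5 2 11 6 8)(7 10 9) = [12, 1, 11, 3, 4, 2, 8, 10, 0, 7, 9, 6, 5]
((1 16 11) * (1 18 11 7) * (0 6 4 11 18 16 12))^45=(18)(0 7 4 12 16 6 1 11)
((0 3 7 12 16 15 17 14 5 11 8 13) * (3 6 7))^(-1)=(0 13 8 11 5 14 17 15 16 12 7 6)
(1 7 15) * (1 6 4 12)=(1 7 15 6 4 12)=[0, 7, 2, 3, 12, 5, 4, 15, 8, 9, 10, 11, 1, 13, 14, 6]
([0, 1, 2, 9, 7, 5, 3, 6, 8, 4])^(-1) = [0, 1, 2, 6, 9, 5, 7, 4, 8, 3]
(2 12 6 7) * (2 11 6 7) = (2 12 7 11 6) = [0, 1, 12, 3, 4, 5, 2, 11, 8, 9, 10, 6, 7]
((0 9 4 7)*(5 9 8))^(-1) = (0 7 4 9 5 8)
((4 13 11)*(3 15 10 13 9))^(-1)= (3 9 4 11 13 10 15)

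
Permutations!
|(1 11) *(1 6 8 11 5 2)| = 3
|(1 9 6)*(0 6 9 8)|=4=|(9)(0 6 1 8)|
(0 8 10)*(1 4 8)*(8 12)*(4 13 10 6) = (0 1 13 10)(4 12 8 6) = [1, 13, 2, 3, 12, 5, 4, 7, 6, 9, 0, 11, 8, 10]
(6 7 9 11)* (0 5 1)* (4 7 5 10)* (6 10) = [6, 0, 2, 3, 7, 1, 5, 9, 8, 11, 4, 10] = (0 6 5 1)(4 7 9 11 10)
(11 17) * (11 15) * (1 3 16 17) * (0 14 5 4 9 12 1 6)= (0 14 5 4 9 12 1 3 16 17 15 11 6)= [14, 3, 2, 16, 9, 4, 0, 7, 8, 12, 10, 6, 1, 13, 5, 11, 17, 15]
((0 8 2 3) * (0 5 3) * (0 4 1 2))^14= ((0 8)(1 2 4)(3 5))^14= (8)(1 4 2)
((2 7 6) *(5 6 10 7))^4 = (10)(2 5 6) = ((2 5 6)(7 10))^4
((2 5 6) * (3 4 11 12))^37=((2 5 6)(3 4 11 12))^37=(2 5 6)(3 4 11 12)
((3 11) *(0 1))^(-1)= ((0 1)(3 11))^(-1)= (0 1)(3 11)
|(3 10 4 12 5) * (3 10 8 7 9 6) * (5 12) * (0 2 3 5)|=10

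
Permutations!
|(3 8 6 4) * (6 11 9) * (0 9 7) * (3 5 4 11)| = |(0 9 6 11 7)(3 8)(4 5)| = 10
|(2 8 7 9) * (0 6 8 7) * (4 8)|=12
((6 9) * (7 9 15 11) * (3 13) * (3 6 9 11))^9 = ((3 13 6 15)(7 11))^9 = (3 13 6 15)(7 11)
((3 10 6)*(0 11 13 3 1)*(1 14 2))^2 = (0 13 10 14 1 11 3 6 2)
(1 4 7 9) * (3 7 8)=[0, 4, 2, 7, 8, 5, 6, 9, 3, 1]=(1 4 8 3 7 9)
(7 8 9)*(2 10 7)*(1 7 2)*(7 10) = (1 10 2 7 8 9) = [0, 10, 7, 3, 4, 5, 6, 8, 9, 1, 2]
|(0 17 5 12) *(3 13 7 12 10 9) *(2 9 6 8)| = |(0 17 5 10 6 8 2 9 3 13 7 12)| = 12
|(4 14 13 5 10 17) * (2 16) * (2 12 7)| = 12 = |(2 16 12 7)(4 14 13 5 10 17)|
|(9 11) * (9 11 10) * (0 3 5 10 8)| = |(11)(0 3 5 10 9 8)| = 6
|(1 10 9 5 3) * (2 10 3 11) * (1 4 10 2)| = 7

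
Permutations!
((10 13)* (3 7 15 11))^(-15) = ((3 7 15 11)(10 13))^(-15) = (3 7 15 11)(10 13)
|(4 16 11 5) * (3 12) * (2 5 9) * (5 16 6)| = 12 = |(2 16 11 9)(3 12)(4 6 5)|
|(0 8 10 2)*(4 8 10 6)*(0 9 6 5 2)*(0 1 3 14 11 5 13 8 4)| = |(0 10 1 3 14 11 5 2 9 6)(8 13)| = 10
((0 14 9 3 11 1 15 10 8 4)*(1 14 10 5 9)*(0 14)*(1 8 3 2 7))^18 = (15)(0 3)(10 11)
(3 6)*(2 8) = [0, 1, 8, 6, 4, 5, 3, 7, 2] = (2 8)(3 6)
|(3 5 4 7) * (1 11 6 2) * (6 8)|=20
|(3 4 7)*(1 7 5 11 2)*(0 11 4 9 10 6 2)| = 14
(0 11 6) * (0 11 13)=(0 13)(6 11)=[13, 1, 2, 3, 4, 5, 11, 7, 8, 9, 10, 6, 12, 0]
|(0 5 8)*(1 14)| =|(0 5 8)(1 14)| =6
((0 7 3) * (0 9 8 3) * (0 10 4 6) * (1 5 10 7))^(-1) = (0 6 4 10 5 1)(3 8 9)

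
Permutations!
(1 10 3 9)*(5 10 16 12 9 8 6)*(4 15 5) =(1 16 12 9)(3 8 6 4 15 5 10) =[0, 16, 2, 8, 15, 10, 4, 7, 6, 1, 3, 11, 9, 13, 14, 5, 12]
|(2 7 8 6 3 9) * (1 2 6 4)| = 15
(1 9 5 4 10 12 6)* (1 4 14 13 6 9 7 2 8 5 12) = (1 7 2 8 5 14 13 6 4 10)(9 12) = [0, 7, 8, 3, 10, 14, 4, 2, 5, 12, 1, 11, 9, 6, 13]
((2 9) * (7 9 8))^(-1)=(2 9 7 8)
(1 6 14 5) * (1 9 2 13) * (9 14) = [0, 6, 13, 3, 4, 14, 9, 7, 8, 2, 10, 11, 12, 1, 5] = (1 6 9 2 13)(5 14)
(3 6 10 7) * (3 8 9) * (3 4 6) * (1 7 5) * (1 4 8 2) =(1 7 2)(4 6 10 5)(8 9) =[0, 7, 1, 3, 6, 4, 10, 2, 9, 8, 5]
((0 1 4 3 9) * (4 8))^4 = ((0 1 8 4 3 9))^4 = (0 3 8)(1 9 4)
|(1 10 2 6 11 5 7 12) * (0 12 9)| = |(0 12 1 10 2 6 11 5 7 9)| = 10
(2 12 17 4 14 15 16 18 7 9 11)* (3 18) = (2 12 17 4 14 15 16 3 18 7 9 11) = [0, 1, 12, 18, 14, 5, 6, 9, 8, 11, 10, 2, 17, 13, 15, 16, 3, 4, 7]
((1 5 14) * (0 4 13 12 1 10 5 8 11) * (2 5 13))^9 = ((0 4 2 5 14 10 13 12 1 8 11))^9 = (0 8 12 10 5 4 11 1 13 14 2)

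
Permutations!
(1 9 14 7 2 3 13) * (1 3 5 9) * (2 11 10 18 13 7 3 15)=(2 5 9 14 3 7 11 10 18 13 15)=[0, 1, 5, 7, 4, 9, 6, 11, 8, 14, 18, 10, 12, 15, 3, 2, 16, 17, 13]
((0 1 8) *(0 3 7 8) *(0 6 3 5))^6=(0 5 8 7 3 6 1)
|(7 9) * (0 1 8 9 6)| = |(0 1 8 9 7 6)| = 6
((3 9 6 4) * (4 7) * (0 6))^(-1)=(0 9 3 4 7 6)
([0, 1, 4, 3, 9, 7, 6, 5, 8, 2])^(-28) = (2 9 4)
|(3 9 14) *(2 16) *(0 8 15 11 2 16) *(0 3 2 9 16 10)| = |(0 8 15 11 9 14 2 3 16 10)| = 10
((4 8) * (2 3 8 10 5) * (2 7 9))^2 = ((2 3 8 4 10 5 7 9))^2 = (2 8 10 7)(3 4 5 9)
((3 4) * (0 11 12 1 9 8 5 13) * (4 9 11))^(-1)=(0 13 5 8 9 3 4)(1 12 11)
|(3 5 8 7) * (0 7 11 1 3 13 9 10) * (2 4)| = 10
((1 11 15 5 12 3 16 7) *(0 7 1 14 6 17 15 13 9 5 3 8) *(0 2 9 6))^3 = ((0 7 14)(1 11 13 6 17 15 3 16)(2 9 5 12 8))^3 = (1 6 3 11 17 16 13 15)(2 12 9 8 5)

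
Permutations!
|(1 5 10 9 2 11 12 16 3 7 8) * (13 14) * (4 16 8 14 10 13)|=|(1 5 13 10 9 2 11 12 8)(3 7 14 4 16)|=45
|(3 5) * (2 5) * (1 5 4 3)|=6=|(1 5)(2 4 3)|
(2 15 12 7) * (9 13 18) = (2 15 12 7)(9 13 18) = [0, 1, 15, 3, 4, 5, 6, 2, 8, 13, 10, 11, 7, 18, 14, 12, 16, 17, 9]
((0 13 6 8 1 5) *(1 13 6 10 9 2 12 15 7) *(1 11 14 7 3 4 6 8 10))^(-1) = ((0 8 13 1 5)(2 12 15 3 4 6 10 9)(7 11 14))^(-1) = (0 5 1 13 8)(2 9 10 6 4 3 15 12)(7 14 11)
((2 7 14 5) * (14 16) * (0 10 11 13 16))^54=(16)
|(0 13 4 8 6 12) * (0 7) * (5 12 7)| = 6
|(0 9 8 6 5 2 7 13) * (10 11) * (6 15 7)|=|(0 9 8 15 7 13)(2 6 5)(10 11)|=6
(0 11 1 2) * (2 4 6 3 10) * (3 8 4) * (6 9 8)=(0 11 1 3 10 2)(4 9 8)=[11, 3, 0, 10, 9, 5, 6, 7, 4, 8, 2, 1]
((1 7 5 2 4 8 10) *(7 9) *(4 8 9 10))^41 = (1 10)(2 5 7 9 4 8)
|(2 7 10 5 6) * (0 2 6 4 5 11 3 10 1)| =|(0 2 7 1)(3 10 11)(4 5)| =12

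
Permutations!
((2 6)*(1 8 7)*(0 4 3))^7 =(0 4 3)(1 8 7)(2 6)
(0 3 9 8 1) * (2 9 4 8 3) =(0 2 9 3 4 8 1) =[2, 0, 9, 4, 8, 5, 6, 7, 1, 3]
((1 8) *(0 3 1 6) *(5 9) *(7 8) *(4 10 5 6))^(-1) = ((0 3 1 7 8 4 10 5 9 6))^(-1) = (0 6 9 5 10 4 8 7 1 3)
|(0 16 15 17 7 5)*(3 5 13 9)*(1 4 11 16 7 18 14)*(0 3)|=|(0 7 13 9)(1 4 11 16 15 17 18 14)(3 5)|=8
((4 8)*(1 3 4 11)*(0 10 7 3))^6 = ((0 10 7 3 4 8 11 1))^6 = (0 11 4 7)(1 8 3 10)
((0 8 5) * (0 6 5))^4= (8)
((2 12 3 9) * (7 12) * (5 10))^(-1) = (2 9 3 12 7)(5 10)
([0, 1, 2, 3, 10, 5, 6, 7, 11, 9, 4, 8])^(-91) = [0, 1, 2, 3, 10, 5, 6, 7, 11, 9, 4, 8]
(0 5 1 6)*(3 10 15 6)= (0 5 1 3 10 15 6)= [5, 3, 2, 10, 4, 1, 0, 7, 8, 9, 15, 11, 12, 13, 14, 6]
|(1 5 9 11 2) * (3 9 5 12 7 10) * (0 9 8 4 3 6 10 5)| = 24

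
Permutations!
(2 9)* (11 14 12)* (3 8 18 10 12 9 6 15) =(2 6 15 3 8 18 10 12 11 14 9) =[0, 1, 6, 8, 4, 5, 15, 7, 18, 2, 12, 14, 11, 13, 9, 3, 16, 17, 10]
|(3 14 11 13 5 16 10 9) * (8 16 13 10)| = |(3 14 11 10 9)(5 13)(8 16)| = 10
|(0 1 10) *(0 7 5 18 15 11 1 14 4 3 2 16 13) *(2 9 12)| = |(0 14 4 3 9 12 2 16 13)(1 10 7 5 18 15 11)| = 63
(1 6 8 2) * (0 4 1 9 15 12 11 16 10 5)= (0 4 1 6 8 2 9 15 12 11 16 10 5)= [4, 6, 9, 3, 1, 0, 8, 7, 2, 15, 5, 16, 11, 13, 14, 12, 10]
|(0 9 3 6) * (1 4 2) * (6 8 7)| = |(0 9 3 8 7 6)(1 4 2)| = 6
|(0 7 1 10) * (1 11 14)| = |(0 7 11 14 1 10)| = 6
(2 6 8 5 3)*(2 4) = (2 6 8 5 3 4) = [0, 1, 6, 4, 2, 3, 8, 7, 5]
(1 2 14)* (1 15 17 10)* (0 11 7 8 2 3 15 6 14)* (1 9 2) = (0 11 7 8 1 3 15 17 10 9 2)(6 14) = [11, 3, 0, 15, 4, 5, 14, 8, 1, 2, 9, 7, 12, 13, 6, 17, 16, 10]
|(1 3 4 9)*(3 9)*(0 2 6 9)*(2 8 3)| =|(0 8 3 4 2 6 9 1)| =8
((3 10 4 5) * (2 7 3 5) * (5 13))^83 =((2 7 3 10 4)(5 13))^83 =(2 10 7 4 3)(5 13)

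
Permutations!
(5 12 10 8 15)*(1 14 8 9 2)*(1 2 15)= (1 14 8)(5 12 10 9 15)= [0, 14, 2, 3, 4, 12, 6, 7, 1, 15, 9, 11, 10, 13, 8, 5]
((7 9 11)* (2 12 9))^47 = ((2 12 9 11 7))^47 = (2 9 7 12 11)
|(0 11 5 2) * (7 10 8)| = |(0 11 5 2)(7 10 8)| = 12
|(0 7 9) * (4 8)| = |(0 7 9)(4 8)| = 6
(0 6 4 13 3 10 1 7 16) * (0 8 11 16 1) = (0 6 4 13 3 10)(1 7)(8 11 16) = [6, 7, 2, 10, 13, 5, 4, 1, 11, 9, 0, 16, 12, 3, 14, 15, 8]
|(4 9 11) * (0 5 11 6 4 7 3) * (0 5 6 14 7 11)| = 8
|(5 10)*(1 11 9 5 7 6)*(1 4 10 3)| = 20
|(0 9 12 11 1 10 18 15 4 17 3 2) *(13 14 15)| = |(0 9 12 11 1 10 18 13 14 15 4 17 3 2)| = 14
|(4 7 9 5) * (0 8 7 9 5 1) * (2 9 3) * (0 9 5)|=|(0 8 7)(1 9)(2 5 4 3)|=12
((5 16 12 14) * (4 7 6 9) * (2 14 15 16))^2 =(2 5 14)(4 6)(7 9)(12 16 15)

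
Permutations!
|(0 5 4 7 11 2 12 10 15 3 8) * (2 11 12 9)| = |(0 5 4 7 12 10 15 3 8)(2 9)| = 18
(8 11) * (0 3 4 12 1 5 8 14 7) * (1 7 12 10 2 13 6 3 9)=(0 9 1 5 8 11 14 12 7)(2 13 6 3 4 10)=[9, 5, 13, 4, 10, 8, 3, 0, 11, 1, 2, 14, 7, 6, 12]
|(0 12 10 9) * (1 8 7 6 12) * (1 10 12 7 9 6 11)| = |(12)(0 10 6 7 11 1 8 9)| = 8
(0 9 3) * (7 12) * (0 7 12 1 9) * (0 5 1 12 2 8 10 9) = (0 5 1)(2 8 10 9 3 7 12) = [5, 0, 8, 7, 4, 1, 6, 12, 10, 3, 9, 11, 2]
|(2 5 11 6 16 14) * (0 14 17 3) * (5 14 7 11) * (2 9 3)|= |(0 7 11 6 16 17 2 14 9 3)|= 10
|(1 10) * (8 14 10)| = 4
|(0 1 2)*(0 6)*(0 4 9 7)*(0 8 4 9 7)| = 15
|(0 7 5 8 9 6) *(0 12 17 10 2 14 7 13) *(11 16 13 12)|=14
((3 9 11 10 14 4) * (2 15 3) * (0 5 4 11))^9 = (0 4 15 9 5 2 3)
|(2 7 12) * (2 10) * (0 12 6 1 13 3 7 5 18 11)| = 35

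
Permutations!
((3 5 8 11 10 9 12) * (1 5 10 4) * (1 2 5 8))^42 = ((1 8 11 4 2 5)(3 10 9 12))^42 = (3 9)(10 12)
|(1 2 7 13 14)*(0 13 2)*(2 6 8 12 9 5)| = |(0 13 14 1)(2 7 6 8 12 9 5)| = 28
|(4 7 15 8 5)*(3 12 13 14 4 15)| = |(3 12 13 14 4 7)(5 15 8)| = 6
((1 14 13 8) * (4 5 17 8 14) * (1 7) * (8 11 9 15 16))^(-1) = ((1 4 5 17 11 9 15 16 8 7)(13 14))^(-1) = (1 7 8 16 15 9 11 17 5 4)(13 14)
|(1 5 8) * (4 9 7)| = 3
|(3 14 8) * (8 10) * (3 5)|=5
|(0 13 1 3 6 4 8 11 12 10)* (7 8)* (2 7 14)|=|(0 13 1 3 6 4 14 2 7 8 11 12 10)|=13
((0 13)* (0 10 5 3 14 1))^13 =(0 1 14 3 5 10 13)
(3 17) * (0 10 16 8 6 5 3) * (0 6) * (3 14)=(0 10 16 8)(3 17 6 5 14)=[10, 1, 2, 17, 4, 14, 5, 7, 0, 9, 16, 11, 12, 13, 3, 15, 8, 6]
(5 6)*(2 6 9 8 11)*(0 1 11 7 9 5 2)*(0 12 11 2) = [1, 2, 6, 3, 4, 5, 0, 9, 7, 8, 10, 12, 11] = (0 1 2 6)(7 9 8)(11 12)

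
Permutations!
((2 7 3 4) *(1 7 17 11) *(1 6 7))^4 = (2 7 17 3 11 4 6)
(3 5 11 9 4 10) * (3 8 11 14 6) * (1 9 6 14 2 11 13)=(14)(1 9 4 10 8 13)(2 11 6 3 5)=[0, 9, 11, 5, 10, 2, 3, 7, 13, 4, 8, 6, 12, 1, 14]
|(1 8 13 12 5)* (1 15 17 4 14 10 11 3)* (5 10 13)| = 12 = |(1 8 5 15 17 4 14 13 12 10 11 3)|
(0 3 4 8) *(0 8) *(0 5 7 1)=[3, 0, 2, 4, 5, 7, 6, 1, 8]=(8)(0 3 4 5 7 1)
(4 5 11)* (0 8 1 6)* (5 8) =[5, 6, 2, 3, 8, 11, 0, 7, 1, 9, 10, 4] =(0 5 11 4 8 1 6)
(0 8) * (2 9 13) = [8, 1, 9, 3, 4, 5, 6, 7, 0, 13, 10, 11, 12, 2] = (0 8)(2 9 13)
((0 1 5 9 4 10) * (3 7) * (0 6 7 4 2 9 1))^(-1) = ((1 5)(2 9)(3 4 10 6 7))^(-1) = (1 5)(2 9)(3 7 6 10 4)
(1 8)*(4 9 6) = (1 8)(4 9 6) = [0, 8, 2, 3, 9, 5, 4, 7, 1, 6]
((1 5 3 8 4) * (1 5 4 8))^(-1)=(8)(1 3 5 4)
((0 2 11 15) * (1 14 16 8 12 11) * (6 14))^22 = (0 1 14 8 11)(2 6 16 12 15)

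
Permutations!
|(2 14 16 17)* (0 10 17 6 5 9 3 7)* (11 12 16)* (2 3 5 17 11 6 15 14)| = 22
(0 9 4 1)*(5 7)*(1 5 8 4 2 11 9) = (0 1)(2 11 9)(4 5 7 8) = [1, 0, 11, 3, 5, 7, 6, 8, 4, 2, 10, 9]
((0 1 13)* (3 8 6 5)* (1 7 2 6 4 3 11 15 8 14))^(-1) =(0 13 1 14 3 4 8 15 11 5 6 2 7)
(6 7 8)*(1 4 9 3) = [0, 4, 2, 1, 9, 5, 7, 8, 6, 3] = (1 4 9 3)(6 7 8)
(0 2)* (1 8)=[2, 8, 0, 3, 4, 5, 6, 7, 1]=(0 2)(1 8)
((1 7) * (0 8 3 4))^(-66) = (0 3)(4 8)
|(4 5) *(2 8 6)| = 6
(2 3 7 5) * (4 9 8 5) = [0, 1, 3, 7, 9, 2, 6, 4, 5, 8] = (2 3 7 4 9 8 5)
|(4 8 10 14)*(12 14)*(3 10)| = |(3 10 12 14 4 8)| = 6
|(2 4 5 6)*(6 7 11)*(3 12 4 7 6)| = 8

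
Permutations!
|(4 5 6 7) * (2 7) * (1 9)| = 10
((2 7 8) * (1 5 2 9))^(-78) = ((1 5 2 7 8 9))^(-78) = (9)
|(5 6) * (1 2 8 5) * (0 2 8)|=|(0 2)(1 8 5 6)|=4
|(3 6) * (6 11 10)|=4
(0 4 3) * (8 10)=(0 4 3)(8 10)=[4, 1, 2, 0, 3, 5, 6, 7, 10, 9, 8]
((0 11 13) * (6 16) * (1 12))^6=((0 11 13)(1 12)(6 16))^6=(16)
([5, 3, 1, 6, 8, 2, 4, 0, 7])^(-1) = [7, 2, 5, 1, 6, 0, 3, 8, 4]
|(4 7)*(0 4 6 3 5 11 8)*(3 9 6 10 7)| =|(0 4 3 5 11 8)(6 9)(7 10)| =6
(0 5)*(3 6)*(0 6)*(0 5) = (3 5 6) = [0, 1, 2, 5, 4, 6, 3]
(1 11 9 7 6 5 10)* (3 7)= (1 11 9 3 7 6 5 10)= [0, 11, 2, 7, 4, 10, 5, 6, 8, 3, 1, 9]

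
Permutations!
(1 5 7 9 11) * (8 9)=(1 5 7 8 9 11)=[0, 5, 2, 3, 4, 7, 6, 8, 9, 11, 10, 1]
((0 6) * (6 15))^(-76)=((0 15 6))^(-76)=(0 6 15)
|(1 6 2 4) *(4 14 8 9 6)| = 10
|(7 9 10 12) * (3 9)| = |(3 9 10 12 7)| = 5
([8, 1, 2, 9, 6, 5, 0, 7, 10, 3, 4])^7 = [10, 1, 2, 9, 0, 5, 8, 7, 4, 3, 6]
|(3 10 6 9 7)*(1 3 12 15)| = 8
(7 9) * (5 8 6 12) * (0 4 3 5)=(0 4 3 5 8 6 12)(7 9)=[4, 1, 2, 5, 3, 8, 12, 9, 6, 7, 10, 11, 0]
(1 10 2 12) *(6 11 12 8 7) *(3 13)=(1 10 2 8 7 6 11 12)(3 13)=[0, 10, 8, 13, 4, 5, 11, 6, 7, 9, 2, 12, 1, 3]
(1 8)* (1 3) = (1 8 3) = [0, 8, 2, 1, 4, 5, 6, 7, 3]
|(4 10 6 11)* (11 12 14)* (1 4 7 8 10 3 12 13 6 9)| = |(1 4 3 12 14 11 7 8 10 9)(6 13)| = 10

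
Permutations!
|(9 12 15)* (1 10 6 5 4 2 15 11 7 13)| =12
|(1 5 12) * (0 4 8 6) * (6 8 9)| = |(0 4 9 6)(1 5 12)| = 12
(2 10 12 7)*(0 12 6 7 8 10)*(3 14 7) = [12, 1, 0, 14, 4, 5, 3, 2, 10, 9, 6, 11, 8, 13, 7] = (0 12 8 10 6 3 14 7 2)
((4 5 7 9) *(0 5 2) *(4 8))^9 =((0 5 7 9 8 4 2))^9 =(0 7 8 2 5 9 4)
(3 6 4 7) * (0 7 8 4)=(0 7 3 6)(4 8)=[7, 1, 2, 6, 8, 5, 0, 3, 4]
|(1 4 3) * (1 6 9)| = |(1 4 3 6 9)| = 5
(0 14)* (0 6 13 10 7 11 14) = (6 13 10 7 11 14) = [0, 1, 2, 3, 4, 5, 13, 11, 8, 9, 7, 14, 12, 10, 6]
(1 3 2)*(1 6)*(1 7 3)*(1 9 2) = (1 9 2 6 7 3) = [0, 9, 6, 1, 4, 5, 7, 3, 8, 2]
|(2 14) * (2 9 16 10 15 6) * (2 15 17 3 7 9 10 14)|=|(3 7 9 16 14 10 17)(6 15)|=14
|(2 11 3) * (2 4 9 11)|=|(3 4 9 11)|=4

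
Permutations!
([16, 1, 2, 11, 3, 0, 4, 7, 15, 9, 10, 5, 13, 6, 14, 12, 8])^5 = [13, 1, 2, 8, 16, 12, 0, 7, 4, 9, 10, 15, 11, 5, 14, 3, 6]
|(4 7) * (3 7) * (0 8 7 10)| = |(0 8 7 4 3 10)| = 6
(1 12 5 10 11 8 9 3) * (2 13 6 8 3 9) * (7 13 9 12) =(1 7 13 6 8 2 9 12 5 10 11 3) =[0, 7, 9, 1, 4, 10, 8, 13, 2, 12, 11, 3, 5, 6]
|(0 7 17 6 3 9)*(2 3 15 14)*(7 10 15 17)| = 14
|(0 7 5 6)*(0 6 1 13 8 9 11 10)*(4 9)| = |(0 7 5 1 13 8 4 9 11 10)| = 10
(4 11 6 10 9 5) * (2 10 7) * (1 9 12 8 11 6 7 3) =(1 9 5 4 6 3)(2 10 12 8 11 7) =[0, 9, 10, 1, 6, 4, 3, 2, 11, 5, 12, 7, 8]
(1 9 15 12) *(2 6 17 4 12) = (1 9 15 2 6 17 4 12) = [0, 9, 6, 3, 12, 5, 17, 7, 8, 15, 10, 11, 1, 13, 14, 2, 16, 4]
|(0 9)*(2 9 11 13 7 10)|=|(0 11 13 7 10 2 9)|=7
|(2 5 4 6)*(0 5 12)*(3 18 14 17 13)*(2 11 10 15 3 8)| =|(0 5 4 6 11 10 15 3 18 14 17 13 8 2 12)| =15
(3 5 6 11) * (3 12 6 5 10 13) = (3 10 13)(6 11 12) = [0, 1, 2, 10, 4, 5, 11, 7, 8, 9, 13, 12, 6, 3]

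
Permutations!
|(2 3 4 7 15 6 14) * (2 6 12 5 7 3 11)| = |(2 11)(3 4)(5 7 15 12)(6 14)| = 4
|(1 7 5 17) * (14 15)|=|(1 7 5 17)(14 15)|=4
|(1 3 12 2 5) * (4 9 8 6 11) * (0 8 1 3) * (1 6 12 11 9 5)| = |(0 8 12 2 1)(3 11 4 5)(6 9)| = 20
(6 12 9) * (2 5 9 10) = [0, 1, 5, 3, 4, 9, 12, 7, 8, 6, 2, 11, 10] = (2 5 9 6 12 10)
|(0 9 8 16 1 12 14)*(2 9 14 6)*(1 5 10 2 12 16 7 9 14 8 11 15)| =|(0 8 7 9 11 15 1 16 5 10 2 14)(6 12)| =12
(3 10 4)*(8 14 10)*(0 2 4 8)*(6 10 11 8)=(0 2 4 3)(6 10)(8 14 11)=[2, 1, 4, 0, 3, 5, 10, 7, 14, 9, 6, 8, 12, 13, 11]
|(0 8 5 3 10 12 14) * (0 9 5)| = 6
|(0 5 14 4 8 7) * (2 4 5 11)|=6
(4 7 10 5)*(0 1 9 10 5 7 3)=[1, 9, 2, 0, 3, 4, 6, 5, 8, 10, 7]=(0 1 9 10 7 5 4 3)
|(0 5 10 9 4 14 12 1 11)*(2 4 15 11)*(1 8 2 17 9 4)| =13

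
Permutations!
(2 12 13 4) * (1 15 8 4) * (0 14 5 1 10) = (0 14 5 1 15 8 4 2 12 13 10) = [14, 15, 12, 3, 2, 1, 6, 7, 4, 9, 0, 11, 13, 10, 5, 8]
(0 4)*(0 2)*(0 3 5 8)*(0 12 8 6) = (0 4 2 3 5 6)(8 12) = [4, 1, 3, 5, 2, 6, 0, 7, 12, 9, 10, 11, 8]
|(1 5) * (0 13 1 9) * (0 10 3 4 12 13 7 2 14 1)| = 12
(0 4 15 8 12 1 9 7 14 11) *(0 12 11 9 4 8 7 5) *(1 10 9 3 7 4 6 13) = (0 8 11 12 10 9 5)(1 6 13)(3 7 14)(4 15) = [8, 6, 2, 7, 15, 0, 13, 14, 11, 5, 9, 12, 10, 1, 3, 4]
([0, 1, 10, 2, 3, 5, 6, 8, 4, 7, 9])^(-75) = [0, 1, 9, 10, 2, 5, 6, 4, 3, 8, 7]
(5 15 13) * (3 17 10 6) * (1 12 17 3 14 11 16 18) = [0, 12, 2, 3, 4, 15, 14, 7, 8, 9, 6, 16, 17, 5, 11, 13, 18, 10, 1] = (1 12 17 10 6 14 11 16 18)(5 15 13)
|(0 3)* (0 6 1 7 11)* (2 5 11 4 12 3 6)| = 10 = |(0 6 1 7 4 12 3 2 5 11)|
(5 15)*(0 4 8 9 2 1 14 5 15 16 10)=(0 4 8 9 2 1 14 5 16 10)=[4, 14, 1, 3, 8, 16, 6, 7, 9, 2, 0, 11, 12, 13, 5, 15, 10]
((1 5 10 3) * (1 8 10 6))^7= (1 5 6)(3 8 10)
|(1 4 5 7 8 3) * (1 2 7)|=|(1 4 5)(2 7 8 3)|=12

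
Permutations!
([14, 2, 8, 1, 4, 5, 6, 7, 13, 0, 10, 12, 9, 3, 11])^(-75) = (14)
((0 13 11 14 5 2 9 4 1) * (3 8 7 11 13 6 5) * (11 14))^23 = (0 5 9 1 6 2 4)(3 14 7 8)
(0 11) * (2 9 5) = (0 11)(2 9 5) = [11, 1, 9, 3, 4, 2, 6, 7, 8, 5, 10, 0]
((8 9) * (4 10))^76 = (10)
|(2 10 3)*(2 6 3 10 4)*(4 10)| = |(2 10 4)(3 6)| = 6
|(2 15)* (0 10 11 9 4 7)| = |(0 10 11 9 4 7)(2 15)| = 6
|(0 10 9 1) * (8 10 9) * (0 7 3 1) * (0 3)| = |(0 9 3 1 7)(8 10)| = 10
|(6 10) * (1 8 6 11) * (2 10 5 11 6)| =7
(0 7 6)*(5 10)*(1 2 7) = (0 1 2 7 6)(5 10) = [1, 2, 7, 3, 4, 10, 0, 6, 8, 9, 5]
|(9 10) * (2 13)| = 2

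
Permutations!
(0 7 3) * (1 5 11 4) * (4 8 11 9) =[7, 5, 2, 0, 1, 9, 6, 3, 11, 4, 10, 8] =(0 7 3)(1 5 9 4)(8 11)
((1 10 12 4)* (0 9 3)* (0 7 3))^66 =(1 12)(4 10)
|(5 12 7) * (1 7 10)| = 5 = |(1 7 5 12 10)|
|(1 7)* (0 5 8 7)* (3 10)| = 10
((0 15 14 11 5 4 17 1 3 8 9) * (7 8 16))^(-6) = (0 1 15 3 14 16 11 7 5 8 4 9 17)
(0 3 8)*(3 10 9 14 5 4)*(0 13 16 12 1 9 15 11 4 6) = (0 10 15 11 4 3 8 13 16 12 1 9 14 5 6) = [10, 9, 2, 8, 3, 6, 0, 7, 13, 14, 15, 4, 1, 16, 5, 11, 12]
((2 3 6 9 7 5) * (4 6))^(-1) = ((2 3 4 6 9 7 5))^(-1) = (2 5 7 9 6 4 3)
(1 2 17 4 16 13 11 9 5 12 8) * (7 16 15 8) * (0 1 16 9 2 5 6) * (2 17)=(0 1 5 12 7 9 6)(4 15 8 16 13 11 17)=[1, 5, 2, 3, 15, 12, 0, 9, 16, 6, 10, 17, 7, 11, 14, 8, 13, 4]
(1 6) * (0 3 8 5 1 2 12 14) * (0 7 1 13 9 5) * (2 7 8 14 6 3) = (0 2 12 6 7 1 3 14 8)(5 13 9) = [2, 3, 12, 14, 4, 13, 7, 1, 0, 5, 10, 11, 6, 9, 8]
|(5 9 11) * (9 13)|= |(5 13 9 11)|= 4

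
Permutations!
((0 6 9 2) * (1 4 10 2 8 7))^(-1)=(0 2 10 4 1 7 8 9 6)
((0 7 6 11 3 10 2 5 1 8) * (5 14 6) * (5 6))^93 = (0 10 8 3 1 11 5 6 14 7 2) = ((0 7 6 11 3 10 2 14 5 1 8))^93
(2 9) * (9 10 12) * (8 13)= (2 10 12 9)(8 13)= [0, 1, 10, 3, 4, 5, 6, 7, 13, 2, 12, 11, 9, 8]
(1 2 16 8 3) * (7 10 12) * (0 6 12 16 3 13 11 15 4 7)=[6, 2, 3, 1, 7, 5, 12, 10, 13, 9, 16, 15, 0, 11, 14, 4, 8]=(0 6 12)(1 2 3)(4 7 10 16 8 13 11 15)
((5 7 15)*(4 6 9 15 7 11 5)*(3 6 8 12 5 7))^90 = ((3 6 9 15 4 8 12 5 11 7))^90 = (15)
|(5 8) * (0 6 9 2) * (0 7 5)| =|(0 6 9 2 7 5 8)| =7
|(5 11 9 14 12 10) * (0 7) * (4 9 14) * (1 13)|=10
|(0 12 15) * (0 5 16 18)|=|(0 12 15 5 16 18)|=6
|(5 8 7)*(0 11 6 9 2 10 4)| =21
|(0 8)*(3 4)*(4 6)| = |(0 8)(3 6 4)| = 6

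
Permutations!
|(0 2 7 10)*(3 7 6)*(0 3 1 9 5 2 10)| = 20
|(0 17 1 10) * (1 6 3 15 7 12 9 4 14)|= 12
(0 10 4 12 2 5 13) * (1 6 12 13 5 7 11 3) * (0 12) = (0 10 4 13 12 2 7 11 3 1 6) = [10, 6, 7, 1, 13, 5, 0, 11, 8, 9, 4, 3, 2, 12]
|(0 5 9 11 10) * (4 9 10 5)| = 6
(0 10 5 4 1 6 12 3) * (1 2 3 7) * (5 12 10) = (0 5 4 2 3)(1 6 10 12 7) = [5, 6, 3, 0, 2, 4, 10, 1, 8, 9, 12, 11, 7]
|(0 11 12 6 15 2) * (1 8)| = 6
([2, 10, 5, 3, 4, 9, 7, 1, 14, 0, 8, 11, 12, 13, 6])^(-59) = [2, 10, 5, 3, 4, 9, 7, 1, 14, 0, 8, 11, 12, 13, 6]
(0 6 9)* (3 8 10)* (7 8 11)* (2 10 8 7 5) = (0 6 9)(2 10 3 11 5) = [6, 1, 10, 11, 4, 2, 9, 7, 8, 0, 3, 5]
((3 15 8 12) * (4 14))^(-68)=((3 15 8 12)(4 14))^(-68)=(15)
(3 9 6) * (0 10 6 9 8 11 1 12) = [10, 12, 2, 8, 4, 5, 3, 7, 11, 9, 6, 1, 0] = (0 10 6 3 8 11 1 12)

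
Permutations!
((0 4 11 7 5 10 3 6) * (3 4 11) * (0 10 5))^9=(11)(3 6 10 4)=((0 11 7)(3 6 10 4))^9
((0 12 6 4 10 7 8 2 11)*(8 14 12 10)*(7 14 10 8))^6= ((0 8 2 11)(4 7 10 14 12 6))^6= (14)(0 2)(8 11)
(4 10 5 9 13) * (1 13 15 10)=(1 13 4)(5 9 15 10)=[0, 13, 2, 3, 1, 9, 6, 7, 8, 15, 5, 11, 12, 4, 14, 10]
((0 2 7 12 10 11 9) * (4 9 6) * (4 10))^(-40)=((0 2 7 12 4 9)(6 10 11))^(-40)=(0 7 4)(2 12 9)(6 11 10)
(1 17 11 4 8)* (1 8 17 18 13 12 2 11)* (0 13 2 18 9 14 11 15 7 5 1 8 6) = (0 13 12 18 2 15 7 5 1 9 14 11 4 17 8 6) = [13, 9, 15, 3, 17, 1, 0, 5, 6, 14, 10, 4, 18, 12, 11, 7, 16, 8, 2]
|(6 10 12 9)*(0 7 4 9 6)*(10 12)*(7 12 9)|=4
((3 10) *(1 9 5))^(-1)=((1 9 5)(3 10))^(-1)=(1 5 9)(3 10)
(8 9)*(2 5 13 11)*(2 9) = (2 5 13 11 9 8) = [0, 1, 5, 3, 4, 13, 6, 7, 2, 8, 10, 9, 12, 11]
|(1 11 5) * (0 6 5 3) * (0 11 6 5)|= |(0 5 1 6)(3 11)|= 4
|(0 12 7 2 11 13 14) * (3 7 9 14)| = 20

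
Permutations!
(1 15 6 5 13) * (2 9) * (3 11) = (1 15 6 5 13)(2 9)(3 11) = [0, 15, 9, 11, 4, 13, 5, 7, 8, 2, 10, 3, 12, 1, 14, 6]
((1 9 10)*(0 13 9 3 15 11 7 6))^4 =(0 1 7 9 15)(3 6 10 11 13)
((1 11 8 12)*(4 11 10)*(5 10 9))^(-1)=(1 12 8 11 4 10 5 9)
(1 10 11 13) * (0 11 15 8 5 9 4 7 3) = (0 11 13 1 10 15 8 5 9 4 7 3) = [11, 10, 2, 0, 7, 9, 6, 3, 5, 4, 15, 13, 12, 1, 14, 8]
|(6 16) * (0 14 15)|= 6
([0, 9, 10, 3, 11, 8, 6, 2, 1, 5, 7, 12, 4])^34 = (1 5)(2 10 7)(4 11 12)(8 9)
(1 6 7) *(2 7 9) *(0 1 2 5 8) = [1, 6, 7, 3, 4, 8, 9, 2, 0, 5] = (0 1 6 9 5 8)(2 7)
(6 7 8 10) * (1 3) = (1 3)(6 7 8 10) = [0, 3, 2, 1, 4, 5, 7, 8, 10, 9, 6]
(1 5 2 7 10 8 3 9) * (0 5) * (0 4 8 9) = (0 5 2 7 10 9 1 4 8 3) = [5, 4, 7, 0, 8, 2, 6, 10, 3, 1, 9]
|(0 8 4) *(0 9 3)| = |(0 8 4 9 3)| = 5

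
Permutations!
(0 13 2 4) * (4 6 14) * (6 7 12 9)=(0 13 2 7 12 9 6 14 4)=[13, 1, 7, 3, 0, 5, 14, 12, 8, 6, 10, 11, 9, 2, 4]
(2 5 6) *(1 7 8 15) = (1 7 8 15)(2 5 6) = [0, 7, 5, 3, 4, 6, 2, 8, 15, 9, 10, 11, 12, 13, 14, 1]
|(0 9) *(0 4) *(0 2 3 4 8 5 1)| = |(0 9 8 5 1)(2 3 4)| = 15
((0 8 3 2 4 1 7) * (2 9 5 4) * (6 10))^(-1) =(0 7 1 4 5 9 3 8)(6 10)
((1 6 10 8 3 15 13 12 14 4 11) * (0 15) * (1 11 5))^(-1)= ((0 15 13 12 14 4 5 1 6 10 8 3))^(-1)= (0 3 8 10 6 1 5 4 14 12 13 15)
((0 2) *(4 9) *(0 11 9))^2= (0 11 4 2 9)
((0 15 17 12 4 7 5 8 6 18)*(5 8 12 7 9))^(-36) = (0 18 6 8 7 17 15)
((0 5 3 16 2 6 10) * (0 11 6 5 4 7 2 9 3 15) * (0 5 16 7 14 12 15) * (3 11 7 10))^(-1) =(0 5 15 12 14 4)(2 7 10 3 6 11 9 16)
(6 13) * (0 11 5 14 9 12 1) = [11, 0, 2, 3, 4, 14, 13, 7, 8, 12, 10, 5, 1, 6, 9] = (0 11 5 14 9 12 1)(6 13)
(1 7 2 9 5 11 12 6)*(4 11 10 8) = [0, 7, 9, 3, 11, 10, 1, 2, 4, 5, 8, 12, 6] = (1 7 2 9 5 10 8 4 11 12 6)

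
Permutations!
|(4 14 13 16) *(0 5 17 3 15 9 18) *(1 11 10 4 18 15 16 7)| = 42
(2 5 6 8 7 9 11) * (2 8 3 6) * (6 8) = [0, 1, 5, 8, 4, 2, 3, 9, 7, 11, 10, 6] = (2 5)(3 8 7 9 11 6)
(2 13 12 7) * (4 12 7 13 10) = (2 10 4 12 13 7) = [0, 1, 10, 3, 12, 5, 6, 2, 8, 9, 4, 11, 13, 7]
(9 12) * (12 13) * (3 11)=(3 11)(9 13 12)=[0, 1, 2, 11, 4, 5, 6, 7, 8, 13, 10, 3, 9, 12]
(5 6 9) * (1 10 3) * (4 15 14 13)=(1 10 3)(4 15 14 13)(5 6 9)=[0, 10, 2, 1, 15, 6, 9, 7, 8, 5, 3, 11, 12, 4, 13, 14]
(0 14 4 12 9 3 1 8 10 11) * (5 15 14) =[5, 8, 2, 1, 12, 15, 6, 7, 10, 3, 11, 0, 9, 13, 4, 14] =(0 5 15 14 4 12 9 3 1 8 10 11)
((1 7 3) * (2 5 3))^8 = ((1 7 2 5 3))^8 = (1 5 7 3 2)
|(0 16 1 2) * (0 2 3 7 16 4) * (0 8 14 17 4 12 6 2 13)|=20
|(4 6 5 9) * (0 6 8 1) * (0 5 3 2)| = |(0 6 3 2)(1 5 9 4 8)| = 20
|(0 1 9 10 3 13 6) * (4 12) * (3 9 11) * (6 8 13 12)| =14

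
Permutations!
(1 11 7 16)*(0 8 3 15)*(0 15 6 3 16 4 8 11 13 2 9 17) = (0 11 7 4 8 16 1 13 2 9 17)(3 6) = [11, 13, 9, 6, 8, 5, 3, 4, 16, 17, 10, 7, 12, 2, 14, 15, 1, 0]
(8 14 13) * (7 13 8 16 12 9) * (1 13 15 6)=(1 13 16 12 9 7 15 6)(8 14)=[0, 13, 2, 3, 4, 5, 1, 15, 14, 7, 10, 11, 9, 16, 8, 6, 12]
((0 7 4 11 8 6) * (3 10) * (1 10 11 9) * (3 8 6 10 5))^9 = ((0 7 4 9 1 5 3 11 6)(8 10))^9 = (11)(8 10)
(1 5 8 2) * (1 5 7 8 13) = [0, 7, 5, 3, 4, 13, 6, 8, 2, 9, 10, 11, 12, 1] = (1 7 8 2 5 13)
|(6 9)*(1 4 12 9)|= |(1 4 12 9 6)|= 5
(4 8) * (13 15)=[0, 1, 2, 3, 8, 5, 6, 7, 4, 9, 10, 11, 12, 15, 14, 13]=(4 8)(13 15)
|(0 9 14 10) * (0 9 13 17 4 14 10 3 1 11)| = |(0 13 17 4 14 3 1 11)(9 10)| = 8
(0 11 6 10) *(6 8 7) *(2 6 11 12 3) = (0 12 3 2 6 10)(7 11 8) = [12, 1, 6, 2, 4, 5, 10, 11, 7, 9, 0, 8, 3]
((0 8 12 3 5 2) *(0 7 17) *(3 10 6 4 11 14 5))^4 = (0 6 5)(2 8 4)(7 12 11)(10 14 17)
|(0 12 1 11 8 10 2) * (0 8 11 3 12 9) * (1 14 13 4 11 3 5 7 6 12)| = 30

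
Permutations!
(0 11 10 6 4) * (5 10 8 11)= (0 5 10 6 4)(8 11)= [5, 1, 2, 3, 0, 10, 4, 7, 11, 9, 6, 8]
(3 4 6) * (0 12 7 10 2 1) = (0 12 7 10 2 1)(3 4 6) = [12, 0, 1, 4, 6, 5, 3, 10, 8, 9, 2, 11, 7]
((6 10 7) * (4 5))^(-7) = ((4 5)(6 10 7))^(-7) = (4 5)(6 7 10)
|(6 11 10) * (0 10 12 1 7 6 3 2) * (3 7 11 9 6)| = 30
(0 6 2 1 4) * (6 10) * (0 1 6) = (0 10)(1 4)(2 6) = [10, 4, 6, 3, 1, 5, 2, 7, 8, 9, 0]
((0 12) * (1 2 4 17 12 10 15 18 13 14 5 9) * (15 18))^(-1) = (0 12 17 4 2 1 9 5 14 13 18 10)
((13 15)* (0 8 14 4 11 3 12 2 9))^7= (0 2 3 4 8 9 12 11 14)(13 15)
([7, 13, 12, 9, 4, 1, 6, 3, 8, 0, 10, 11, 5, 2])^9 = [7, 5, 13, 9, 4, 12, 6, 3, 8, 0, 10, 11, 2, 1]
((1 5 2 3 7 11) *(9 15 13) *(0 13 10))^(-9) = (0 13 9 15 10)(1 3)(2 11)(5 7)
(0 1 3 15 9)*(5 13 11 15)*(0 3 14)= (0 1 14)(3 5 13 11 15 9)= [1, 14, 2, 5, 4, 13, 6, 7, 8, 3, 10, 15, 12, 11, 0, 9]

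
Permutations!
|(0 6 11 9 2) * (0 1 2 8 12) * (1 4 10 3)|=30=|(0 6 11 9 8 12)(1 2 4 10 3)|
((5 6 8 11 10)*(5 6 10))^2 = ((5 10 6 8 11))^2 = (5 6 11 10 8)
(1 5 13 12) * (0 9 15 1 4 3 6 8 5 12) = (0 9 15 1 12 4 3 6 8 5 13) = [9, 12, 2, 6, 3, 13, 8, 7, 5, 15, 10, 11, 4, 0, 14, 1]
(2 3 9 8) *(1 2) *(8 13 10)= (1 2 3 9 13 10 8)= [0, 2, 3, 9, 4, 5, 6, 7, 1, 13, 8, 11, 12, 10]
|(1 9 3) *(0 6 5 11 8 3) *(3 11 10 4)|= |(0 6 5 10 4 3 1 9)(8 11)|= 8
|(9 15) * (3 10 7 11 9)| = 6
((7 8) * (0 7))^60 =(8)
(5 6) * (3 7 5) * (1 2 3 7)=[0, 2, 3, 1, 4, 6, 7, 5]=(1 2 3)(5 6 7)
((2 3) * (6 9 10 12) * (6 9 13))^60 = (13)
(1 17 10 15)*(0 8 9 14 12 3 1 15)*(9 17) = (0 8 17 10)(1 9 14 12 3) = [8, 9, 2, 1, 4, 5, 6, 7, 17, 14, 0, 11, 3, 13, 12, 15, 16, 10]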